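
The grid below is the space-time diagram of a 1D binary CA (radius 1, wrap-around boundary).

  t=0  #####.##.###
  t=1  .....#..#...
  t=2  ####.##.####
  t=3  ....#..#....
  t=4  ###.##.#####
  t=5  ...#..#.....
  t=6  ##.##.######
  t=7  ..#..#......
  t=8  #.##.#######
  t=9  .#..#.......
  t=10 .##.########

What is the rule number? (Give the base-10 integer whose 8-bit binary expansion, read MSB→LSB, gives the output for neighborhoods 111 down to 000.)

  [7] ### => .  t=0,i=0
  [6] ##. => .  t=0,i=4
  [5] #.# => #  t=0,i=5
  [4] #.. => #  t=1,i=6
  [3] .## => .  t=0,i=6
  [2] .#. => #  t=1,i=5
  [1] ..# => .  t=1,i=4
  [0] ... => #  t=1,i=0
  bits 00110101 = 53

53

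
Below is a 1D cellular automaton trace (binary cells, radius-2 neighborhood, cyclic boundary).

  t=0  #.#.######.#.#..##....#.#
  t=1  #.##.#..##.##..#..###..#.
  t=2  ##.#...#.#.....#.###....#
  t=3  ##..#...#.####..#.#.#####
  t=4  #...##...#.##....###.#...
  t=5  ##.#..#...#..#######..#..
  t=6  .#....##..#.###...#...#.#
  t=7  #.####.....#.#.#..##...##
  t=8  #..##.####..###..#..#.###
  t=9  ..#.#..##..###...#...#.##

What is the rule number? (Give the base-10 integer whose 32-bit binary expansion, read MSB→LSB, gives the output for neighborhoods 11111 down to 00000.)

  nb #####: next=.  (t=0,i=6, bit31=0)
  nb ####.: next=#  (t=0,i=8, bit30=1)
  nb ###.#: next=#  (t=0,i=9, bit29=1)
  nb ###..: next=.  (t=1,i=20, bit28=0)
  nb ##.##: next=.  (t=1,i=10, bit27=0)
  nb ##.#.: next=.  (t=0,i=1, bit26=0)
  nb ##..#: next=.  (t=1,i=13, bit25=0)
  nb ##...: next=#  (t=0,i=18, bit24=1)
  nb #.###: next=.  (t=0,i=4, bit23=0)
  nb #.##.: next=.  (t=0,i=24, bit22=0)
  nb #.#.#: next=#  (t=0,i=2, bit21=1)
  nb #.#..: next=.  (t=0,i=13, bit20=0)
  nb #..##: next=#  (t=0,i=15, bit19=1)
  nb #..#.: next=.  (t=1,i=14, bit18=0)
  nb #...#: next=.  (t=2,i=5, bit17=0)
  nb #....: next=#  (t=0,i=19, bit16=1)
  nb .####: next=#  (t=0,i=5, bit15=1)
  nb .###.: next=#  (t=1,i=19, bit14=1)
  nb .##.#: next=#  (t=0,i=0, bit13=1)
  nb .##..: next=.  (t=0,i=17, bit12=0)
  nb .#.##: next=#  (t=0,i=3, bit11=1)
  nb .#.#.: next=#  (t=0,i=12, bit10=1)
  nb .#..#: next=.  (t=0,i=14, bit9=0)
  nb .#...: next=#  (t=2,i=4, bit8=1)
  nb ..###: next=#  (t=1,i=18, bit7=1)
  nb ..##.: next=.  (t=0,i=16, bit6=0)
  nb ..#.#: next=.  (t=0,i=22, bit5=0)
  nb ..#..: next=#  (t=1,i=15, bit4=1)
  nb ...##: next=#  (t=2,i=23, bit3=1)
  nb ...#.: next=.  (t=0,i=21, bit2=0)
  nb ....#: next=#  (t=0,i=20, bit1=1)
  nb .....: next=#  (t=2,i=12, bit0=1)
  bits 01100001001010011110110110011011 = 1630137755

1630137755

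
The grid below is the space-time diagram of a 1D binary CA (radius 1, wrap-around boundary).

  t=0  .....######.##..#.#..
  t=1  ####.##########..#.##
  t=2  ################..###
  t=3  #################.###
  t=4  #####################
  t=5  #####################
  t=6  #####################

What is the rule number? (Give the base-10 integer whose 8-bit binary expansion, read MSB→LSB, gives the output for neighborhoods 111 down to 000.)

  ###|#  b7=1 t=0,i=6
  ##.|#  b6=1 t=0,i=10
  #.#|#  b5=1 t=0,i=11
  #..|#  b4=1 t=0,i=14
  .##|#  b3=1 t=0,i=5
  .#.|.  b2=0 t=0,i=16
  ..#|.  b1=0 t=0,i=4
  ...|#  b0=1 t=0,i=0
  bits 11111001 = 249

249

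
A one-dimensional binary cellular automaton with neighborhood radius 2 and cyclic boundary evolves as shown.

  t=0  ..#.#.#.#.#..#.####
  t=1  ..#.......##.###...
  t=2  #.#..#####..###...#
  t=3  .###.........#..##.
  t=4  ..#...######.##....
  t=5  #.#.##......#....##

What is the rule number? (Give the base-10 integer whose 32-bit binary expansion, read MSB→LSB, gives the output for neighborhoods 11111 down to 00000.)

  [31] ##### => .  t=2,i=7
  [30] ####. => .  t=0,i=17
  [29] ###.# => .  t=4,i=11
  [28] ###.. => .  t=0,i=18
  [27] ##.## => #  t=1,i=12
  [26] ##.#. => #  t=2,i=1
  [25] ##..# => .  t=0,i=0
  [24] ##... => .  t=1,i=16
  [23] #.### => #  t=0,i=15
  [22] #.##. => .  t=4,i=13
  [21] #.#.# => .  t=0,i=4
  [20] #.#.. => #  t=0,i=10
  [19] #..## => .  t=2,i=4
  [18] #..#. => .  t=0,i=1
  [17] #...# => #  t=2,i=16
  [16] #.... => .  t=1,i=4
  [15] .#### => .  t=0,i=16
  [14] .###. => #  t=1,i=14
  [13] .##.# => .  t=1,i=11
  [12] .##.. => .  t=3,i=17
  [11] .#.## => #  t=0,i=14
  [10] .#.#. => .  t=0,i=3
  [9] .#..# => #  t=0,i=11
  [8] .#... => .  t=1,i=3
  [7] ..### => .  t=2,i=5
  [6] ..##. => .  t=1,i=10
  [5] ..#.# => #  t=0,i=2
  [4] ..#.. => #  t=1,i=2
  [3] ...## => #  t=1,i=9
  [2] ...#. => .  t=1,i=1
  [1] ....# => #  t=1,i=0
  [0] ..... => #  t=1,i=5
  bits 00001100100100100100101000111011 = 210913851

210913851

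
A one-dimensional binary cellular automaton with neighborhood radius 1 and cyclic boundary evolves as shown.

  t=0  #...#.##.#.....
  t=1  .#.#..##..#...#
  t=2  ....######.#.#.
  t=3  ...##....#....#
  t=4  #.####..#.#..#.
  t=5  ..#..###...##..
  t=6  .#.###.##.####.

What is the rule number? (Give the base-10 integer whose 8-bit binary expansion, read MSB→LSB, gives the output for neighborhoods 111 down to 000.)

  ### -> .   bit 7 = 0  t=2,i=5
  ##. -> #   bit 6 = 1  t=0,i=7
  #.# -> .   bit 5 = 0  t=0,i=5
  #.. -> #   bit 4 = 1  t=0,i=1
  .## -> #   bit 3 = 1  t=0,i=6
  .#. -> .   bit 2 = 0  t=0,i=0
  ..# -> #   bit 1 = 1  t=0,i=3
  ... -> .   bit 0 = 0  t=0,i=2
  bits 01011010 = 90

90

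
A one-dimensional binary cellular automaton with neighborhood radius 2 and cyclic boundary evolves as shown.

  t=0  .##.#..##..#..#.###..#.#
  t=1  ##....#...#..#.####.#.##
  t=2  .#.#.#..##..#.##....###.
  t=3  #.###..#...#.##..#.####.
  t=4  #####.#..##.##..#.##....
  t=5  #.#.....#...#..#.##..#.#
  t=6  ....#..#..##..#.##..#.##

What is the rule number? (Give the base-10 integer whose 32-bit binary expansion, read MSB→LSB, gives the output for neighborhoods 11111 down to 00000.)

2431601804

  nb #####: next=#  (t=4,i=2, bit31=1)
  nb ####.: next=.  (t=1,i=0, bit30=0)
  nb ###.#: next=.  (t=1,i=18, bit29=0)
  nb ###..: next=#  (t=0,i=18, bit28=1)
  nb ##.##: next=.  (t=4,i=11, bit27=0)
  nb ##.#.: next=.  (t=0,i=3, bit26=0)
  nb ##..#: next=.  (t=0,i=9, bit25=0)
  nb ##...: next=.  (t=1,i=2, bit24=0)
  nb #.###: next=#  (t=0,i=16, bit23=1)
  nb #.##.: next=#  (t=0,i=1, bit22=1)
  nb #.#.#: next=#  (t=0,i=23, bit21=1)
  nb #.#..: next=.  (t=0,i=4, bit20=0)
  nb #..##: next=#  (t=0,i=6, bit19=1)
  nb #..#.: next=#  (t=0,i=10, bit18=1)
  nb #...#: next=#  (t=1,i=8, bit17=1)
  nb #....: next=#  (t=1,i=3, bit16=1)
  nb .####: next=.  (t=1,i=16, bit15=0)
  nb .###.: next=#  (t=0,i=17, bit14=1)
  nb .##.#: next=.  (t=0,i=2, bit13=0)
  nb .##..: next=.  (t=0,i=8, bit12=0)
  nb .#.##: next=#  (t=0,i=0, bit11=1)
  nb .#.#.: next=#  (t=0,i=22, bit10=1)
  nb .#..#: next=.  (t=0,i=5, bit9=0)
  nb .#...: next=.  (t=1,i=7, bit8=0)
  nb ..###: next=#  (t=2,i=20, bit7=1)
  nb ..##.: next=.  (t=0,i=7, bit6=0)
  nb ..#.#: next=.  (t=0,i=14, bit5=0)
  nb ..#..: next=.  (t=0,i=11, bit4=0)
  nb ...##: next=#  (t=2,i=19, bit3=1)
  nb ...#.: next=#  (t=1,i=5, bit2=1)
  nb ....#: next=.  (t=1,i=4, bit1=0)
  nb .....: next=.  (t=5,i=5, bit0=0)
  bits 10010000111011110100110010001100 = 2431601804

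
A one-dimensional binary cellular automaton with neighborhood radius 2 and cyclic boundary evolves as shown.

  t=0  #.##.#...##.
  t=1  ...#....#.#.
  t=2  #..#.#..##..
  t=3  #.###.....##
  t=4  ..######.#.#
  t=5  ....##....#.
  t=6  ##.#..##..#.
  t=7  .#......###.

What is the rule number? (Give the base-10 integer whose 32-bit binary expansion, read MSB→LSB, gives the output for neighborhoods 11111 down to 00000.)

2474992697

  ##### -> #   bit 31 = 1  t=4,i=4
  ####. -> .   bit 30 = 0  t=4,i=6
  ###.# -> .   bit 29 = 0  t=3,i=0
  ###.. -> #   bit 28 = 1  t=3,i=4
  ##.## -> .   bit 27 = 0  t=3,i=1
  ##.#. -> .   bit 26 = 0  t=0,i=4
  ##..# -> #   bit 25 = 1  t=2,i=10
  ##... -> #   bit 24 = 1  t=3,i=5
  #.### -> #   bit 23 = 1  t=3,i=2
  #.##. -> .   bit 22 = 0  t=0,i=2
  #.#.# -> .   bit 21 = 0  t=0,i=0
  #.#.. -> .   bit 20 = 0  t=0,i=5
  #..## -> .   bit 19 = 0  t=2,i=7
  #..#. -> #   bit 18 = 1  t=2,i=2
  #...# -> .   bit 17 = 0  t=0,i=7
  #.... -> #   bit 16 = 1  t=1,i=0
  .#### -> .   bit 15 = 0  t=4,i=3
  .###. -> #   bit 14 = 1  t=3,i=3
  .##.# -> #   bit 13 = 1  t=0,i=3
  .##.. -> .   bit 12 = 0  t=2,i=9
  .#.## -> .   bit 11 = 0  t=0,i=1
  .#.#. -> #   bit 10 = 1  t=1,i=9
  .#..# -> .   bit 9 = 0  t=2,i=1
  .#... -> .   bit 8 = 0  t=0,i=6
  ..### -> .   bit 7 = 0  t=3,i=10
  ..##. -> .   bit 6 = 0  t=0,i=9
  ..#.# -> #   bit 5 = 1  t=1,i=8
  ..#.. -> #   bit 4 = 1  t=1,i=3
  ...## -> #   bit 3 = 1  t=0,i=8
  ...#. -> .   bit 2 = 0  t=1,i=2
  ....# -> .   bit 1 = 0  t=1,i=1
  ..... -> #   bit 0 = 1  t=3,i=7
  bits 10010011100001010110010000111001 = 2474992697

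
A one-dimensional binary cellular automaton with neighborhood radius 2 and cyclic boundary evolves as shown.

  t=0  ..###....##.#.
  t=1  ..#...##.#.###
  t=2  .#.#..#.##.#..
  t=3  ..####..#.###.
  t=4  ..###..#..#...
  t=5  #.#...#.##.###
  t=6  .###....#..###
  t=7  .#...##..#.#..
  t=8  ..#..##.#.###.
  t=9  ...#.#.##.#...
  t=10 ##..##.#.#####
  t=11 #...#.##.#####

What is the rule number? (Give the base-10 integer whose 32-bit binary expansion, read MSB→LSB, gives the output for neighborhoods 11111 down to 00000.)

3304429507

  [31] ##### => #  t=10,i=11
  [30] ####. => #  t=3,i=4
  [29] ###.# => .  t=5,i=0
  [28] ###.. => .  t=0,i=4
  [27] ##.## => .  t=5,i=10
  [26] ##.#. => #  t=0,i=11
  [25] ##..# => .  t=1,i=0
  [24] ##... => .  t=0,i=5
  [23] #.### => #  t=1,i=11
  [22] #.##. => #  t=2,i=8
  [21] #.#.# => #  t=1,i=9
  [20] #.#.. => #  t=0,i=12
  [19] #..## => .  t=6,i=10
  [18] #..#. => #  t=1,i=1
  [17] #...# => .  t=0,i=0
  [16] #.... => #  t=0,i=6
  [15] .#### => #  t=3,i=3
  [14] .###. => .  t=0,i=3
  [13] .##.# => .  t=0,i=10
  [12] .##.. => #  t=7,i=6
  [11] .#.## => .  t=1,i=10
  [10] .#.#. => #  t=2,i=2
  [9] .#..# => #  t=2,i=4
  [8] .#... => #  t=0,i=13
  [7] ..### => #  t=0,i=2
  [6] ..##. => #  t=0,i=9
  [5] ..#.# => .  t=2,i=1
  [4] ..#.. => .  t=1,i=2
  [3] ...## => .  t=0,i=1
  [2] ...#. => .  t=2,i=0
  [1] ....# => #  t=0,i=7
  [0] ..... => #  t=4,i=13
  bits 11000100111101011001011111000011 = 3304429507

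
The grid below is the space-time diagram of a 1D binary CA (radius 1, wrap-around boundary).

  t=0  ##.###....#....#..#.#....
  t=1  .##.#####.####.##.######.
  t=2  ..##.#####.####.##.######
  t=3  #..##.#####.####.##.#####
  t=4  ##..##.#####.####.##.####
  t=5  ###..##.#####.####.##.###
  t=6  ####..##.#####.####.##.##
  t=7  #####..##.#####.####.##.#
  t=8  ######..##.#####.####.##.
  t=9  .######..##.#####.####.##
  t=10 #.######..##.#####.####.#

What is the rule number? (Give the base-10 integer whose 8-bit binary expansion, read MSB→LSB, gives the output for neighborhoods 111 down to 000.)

245

  [7] ### => #  t=0,i=4
  [6] ##. => #  t=0,i=1
  [5] #.# => #  t=0,i=2
  [4] #.. => #  t=0,i=6
  [3] .## => .  t=0,i=0
  [2] .#. => #  t=0,i=10
  [1] ..# => .  t=0,i=9
  [0] ... => #  t=0,i=7
  bits 11110101 = 245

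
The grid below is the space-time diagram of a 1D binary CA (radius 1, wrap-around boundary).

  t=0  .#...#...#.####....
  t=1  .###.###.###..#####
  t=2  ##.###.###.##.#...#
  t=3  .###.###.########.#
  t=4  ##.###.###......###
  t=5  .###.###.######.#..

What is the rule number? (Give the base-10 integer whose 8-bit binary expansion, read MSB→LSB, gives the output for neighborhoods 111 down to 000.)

125

  ###|.  b7=0 t=0,i=12
  ##.|#  b6=1 t=0,i=14
  #.#|#  b5=1 t=0,i=10
  #..|#  b4=1 t=0,i=2
  .##|#  b3=1 t=0,i=11
  .#.|#  b2=1 t=0,i=1
  ..#|.  b1=0 t=0,i=0
  ...|#  b0=1 t=0,i=3
  bits 01111101 = 125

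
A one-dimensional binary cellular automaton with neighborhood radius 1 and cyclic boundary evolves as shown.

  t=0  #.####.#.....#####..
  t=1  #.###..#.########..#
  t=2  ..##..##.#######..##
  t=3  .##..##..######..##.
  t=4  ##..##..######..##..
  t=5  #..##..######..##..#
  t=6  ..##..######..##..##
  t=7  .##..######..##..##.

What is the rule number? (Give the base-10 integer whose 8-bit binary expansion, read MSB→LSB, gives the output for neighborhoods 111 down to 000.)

  ###|#  b7=1 t=0,i=3
  ##.|.  b6=0 t=0,i=5
  #.#|.  b5=0 t=0,i=1
  #..|.  b4=0 t=0,i=8
  .##|#  b3=1 t=0,i=2
  .#.|#  b2=1 t=0,i=0
  ..#|#  b1=1 t=0,i=12
  ...|#  b0=1 t=0,i=9
  bits 10001111 = 143

143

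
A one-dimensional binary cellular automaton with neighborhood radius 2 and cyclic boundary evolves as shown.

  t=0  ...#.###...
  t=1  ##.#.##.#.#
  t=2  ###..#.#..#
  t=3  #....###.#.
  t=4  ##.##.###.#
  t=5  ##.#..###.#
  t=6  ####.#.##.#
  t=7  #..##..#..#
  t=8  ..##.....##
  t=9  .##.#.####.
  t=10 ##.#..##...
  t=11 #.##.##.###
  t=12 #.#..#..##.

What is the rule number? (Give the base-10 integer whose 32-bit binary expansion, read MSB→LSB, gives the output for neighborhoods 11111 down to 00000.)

635094379

  nb #####: next=.  (t=6,i=1, bit31=0)
  nb ####.: next=.  (t=2,i=1, bit30=0)
  nb ###.#: next=#  (t=1,i=1, bit29=1)
  nb ###..: next=.  (t=0,i=7, bit28=0)
  nb ##.##: next=.  (t=4,i=2, bit27=0)
  nb ##.#.: next=#  (t=1,i=2, bit26=1)
  nb ##..#: next=.  (t=2,i=3, bit25=0)
  nb ##...: next=#  (t=0,i=8, bit24=1)
  nb #.###: next=#  (t=0,i=5, bit23=1)
  nb #.##.: next=#  (t=1,i=5, bit22=1)
  nb #.#.#: next=.  (t=1,i=3, bit21=0)
  nb #.#..: next=#  (t=2,i=7, bit20=1)
  nb #..##: next=#  (t=2,i=9, bit19=1)
  nb #..#.: next=.  (t=2,i=4, bit18=0)
  nb #...#: next=#  (t=10,i=9, bit17=1)
  nb #....: next=.  (t=0,i=9, bit16=0)
  nb .####: next=#  (t=2,i=0, bit15=1)
  nb .###.: next=#  (t=0,i=6, bit14=1)
  nb .##.#: next=.  (t=1,i=6, bit13=0)
  nb .##..: next=.  (t=7,i=0, bit12=0)
  nb .#.##: next=.  (t=0,i=4, bit11=0)
  nb .#.#.: next=#  (t=2,i=6, bit10=1)
  nb .#..#: next=.  (t=2,i=8, bit9=0)
  nb .#...: next=#  (t=3,i=1, bit8=1)
  nb ..###: next=.  (t=2,i=10, bit7=0)
  nb ..##.: next=#  (t=7,i=3, bit6=1)
  nb ..#.#: next=#  (t=0,i=3, bit5=1)
  nb ..#..: next=.  (t=7,i=7, bit4=0)
  nb ...##: next=#  (t=3,i=4, bit3=1)
  nb ...#.: next=.  (t=0,i=2, bit2=0)
  nb ....#: next=#  (t=0,i=1, bit1=1)
  nb .....: next=#  (t=0,i=0, bit0=1)
  bits 00100101110110101100010101101011 = 635094379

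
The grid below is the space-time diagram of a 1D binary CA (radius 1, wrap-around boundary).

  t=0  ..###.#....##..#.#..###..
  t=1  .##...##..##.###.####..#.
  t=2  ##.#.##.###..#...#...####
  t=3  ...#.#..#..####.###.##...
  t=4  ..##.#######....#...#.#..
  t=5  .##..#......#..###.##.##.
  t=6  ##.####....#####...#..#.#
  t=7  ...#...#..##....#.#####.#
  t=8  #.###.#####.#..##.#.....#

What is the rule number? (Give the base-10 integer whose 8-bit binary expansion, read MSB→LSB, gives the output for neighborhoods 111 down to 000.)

  ### -> .   bit 7 = 0  t=0,i=3
  ##. -> .   bit 6 = 0  t=0,i=4
  #.# -> .   bit 5 = 0  t=0,i=5
  #.. -> #   bit 4 = 1  t=0,i=7
  .## -> #   bit 3 = 1  t=0,i=2
  .#. -> #   bit 2 = 1  t=0,i=6
  ..# -> #   bit 1 = 1  t=0,i=1
  ... -> .   bit 0 = 0  t=0,i=0
  bits 00011110 = 30

30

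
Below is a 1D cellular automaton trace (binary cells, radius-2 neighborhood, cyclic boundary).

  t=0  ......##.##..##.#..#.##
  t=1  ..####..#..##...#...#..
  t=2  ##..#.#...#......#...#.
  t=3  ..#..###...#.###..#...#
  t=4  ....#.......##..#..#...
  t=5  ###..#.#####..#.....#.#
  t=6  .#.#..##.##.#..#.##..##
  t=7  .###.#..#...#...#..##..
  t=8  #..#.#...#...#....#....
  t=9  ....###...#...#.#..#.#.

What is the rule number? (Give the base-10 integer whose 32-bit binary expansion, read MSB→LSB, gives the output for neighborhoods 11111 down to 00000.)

  #####|#  b31=1 t=5,i=9
  ####.|#  b30=1 t=1,i=4
  ###.#|#  b29=1 t=7,i=3
  ###..|.  b28=0 t=1,i=5
  ##.##|#  b27=1 t=0,i=8
  ##.#.|.  b26=0 t=0,i=15
  ##..#|#  b25=1 t=0,i=11
  ##...|.  b24=0 t=0,i=0
  #.###|#  b23=1 t=3,i=13
  #.##.|.  b22=0 t=0,i=9
  #.#.#|#  b21=1 t=6,i=1
  #.#..|#  b20=1 t=0,i=16
  #..##|#  b19=1 t=0,i=12
  #..#.|.  b18=0 t=0,i=18
  #...#|.  b17=0 t=1,i=14
  #....|.  b16=0 t=0,i=1
  .####|.  b15=0 t=1,i=3
  .###.|.  b14=0 t=3,i=6
  .##.#|.  b13=0 t=0,i=7
  .##..|.  b12=0 t=0,i=10
  .#.##|#  b11=1 t=0,i=20
  .#.#.|#  b10=1 t=2,i=5
  .#..#|.  b9=0 t=0,i=17
  .#...|#  b8=1 t=1,i=17
  ..###|.  b7=0 t=1,i=2
  ..##.|.  b6=0 t=0,i=6
  ..#.#|.  b5=0 t=0,i=19
  ..#..|.  b4=0 t=1,i=8
  ...##|#  b3=1 t=0,i=5
  ...#.|.  b2=0 t=1,i=15
  ....#|#  b1=1 t=0,i=4
  .....|#  b0=1 t=0,i=2
  bits 11101010101110000000110100001011 = 3937930507

3937930507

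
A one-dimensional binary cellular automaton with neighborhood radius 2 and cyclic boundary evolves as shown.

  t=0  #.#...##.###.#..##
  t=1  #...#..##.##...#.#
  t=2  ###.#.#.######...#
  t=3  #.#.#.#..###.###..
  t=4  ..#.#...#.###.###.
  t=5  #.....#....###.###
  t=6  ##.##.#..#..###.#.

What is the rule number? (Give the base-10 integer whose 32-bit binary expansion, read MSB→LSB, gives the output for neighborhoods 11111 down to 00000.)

3144347667

  [31] ##### => #  t=2,i=10
  [30] ####. => .  t=2,i=1
  [29] ###.# => #  t=0,i=0
  [28] ###.. => #  t=2,i=13
  [27] ##.## => #  t=0,i=8
  [26] ##.#. => .  t=0,i=1
  [25] ##..# => #  t=3,i=16
  [24] ##... => #  t=1,i=1
  [23] #.### => .  t=0,i=9
  [22] #.##. => #  t=1,i=10
  [21] #.#.# => #  t=2,i=4
  [20] #.#.. => .  t=0,i=2
  [19] #..## => #  t=0,i=15
  [18] #..#. => .  t=3,i=17
  [17] #...# => #  t=0,i=4
  [16] #.... => .  t=5,i=2
  [15] .#### => #  t=2,i=0
  [14] .###. => #  t=0,i=10
  [13] .##.# => #  t=0,i=7
  [12] .##.. => #  t=1,i=0
  [11] .#.## => .  t=1,i=16
  [10] .#.#. => .  t=2,i=5
  [9] .#..# => .  t=0,i=14
  [8] .#... => .  t=0,i=3
  [7] ..### => .  t=0,i=16
  [6] ..##. => .  t=0,i=6
  [5] ..#.# => .  t=1,i=15
  [4] ..#.. => #  t=1,i=4
  [3] ...## => .  t=0,i=5
  [2] ...#. => .  t=1,i=3
  [1] ....# => #  t=5,i=4
  [0] ..... => #  t=5,i=3
  bits 10111011011010101111000000010011 = 3144347667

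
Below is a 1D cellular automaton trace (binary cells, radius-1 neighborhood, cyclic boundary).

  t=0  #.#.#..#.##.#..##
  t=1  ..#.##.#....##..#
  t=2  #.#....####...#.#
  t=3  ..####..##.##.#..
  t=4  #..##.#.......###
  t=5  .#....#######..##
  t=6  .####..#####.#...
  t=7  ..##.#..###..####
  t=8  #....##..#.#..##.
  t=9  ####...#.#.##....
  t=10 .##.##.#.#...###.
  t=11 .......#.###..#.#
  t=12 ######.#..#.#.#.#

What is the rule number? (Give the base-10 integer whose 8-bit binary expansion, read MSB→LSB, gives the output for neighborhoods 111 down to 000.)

  ###|#  b7=1 t=0,i=16
  ##.|.  b6=0 t=0,i=0
  #.#|.  b5=0 t=0,i=1
  #..|#  b4=1 t=0,i=5
  .##|.  b3=0 t=0,i=9
  .#.|#  b2=1 t=0,i=2
  ..#|.  b1=0 t=0,i=6
  ...|#  b0=1 t=1,i=9
  bits 10010101 = 149

149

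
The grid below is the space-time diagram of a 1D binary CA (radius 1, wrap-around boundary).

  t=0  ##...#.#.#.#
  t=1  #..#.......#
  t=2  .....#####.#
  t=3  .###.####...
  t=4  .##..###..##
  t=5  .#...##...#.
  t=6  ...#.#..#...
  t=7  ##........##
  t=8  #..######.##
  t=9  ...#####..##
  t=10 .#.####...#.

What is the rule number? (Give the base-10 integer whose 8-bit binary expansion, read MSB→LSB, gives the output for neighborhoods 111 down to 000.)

137

  ###|#  b7=1 t=0,i=0
  ##.|.  b6=0 t=0,i=1
  #.#|.  b5=0 t=0,i=6
  #..|.  b4=0 t=0,i=2
  .##|#  b3=1 t=0,i=11
  .#.|.  b2=0 t=0,i=5
  ..#|.  b1=0 t=0,i=4
  ...|#  b0=1 t=0,i=3
  bits 10001001 = 137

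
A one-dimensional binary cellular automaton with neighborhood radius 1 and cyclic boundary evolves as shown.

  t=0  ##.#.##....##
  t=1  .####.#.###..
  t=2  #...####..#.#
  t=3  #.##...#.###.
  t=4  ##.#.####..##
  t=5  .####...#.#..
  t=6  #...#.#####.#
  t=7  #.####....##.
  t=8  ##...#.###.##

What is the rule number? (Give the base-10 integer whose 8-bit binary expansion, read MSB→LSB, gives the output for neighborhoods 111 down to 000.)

103

  nb ###: next=.  (t=0,i=0, bit7=0)
  nb ##.: next=#  (t=0,i=1, bit6=1)
  nb #.#: next=#  (t=0,i=2, bit5=1)
  nb #..: next=.  (t=0,i=7, bit4=0)
  nb .##: next=.  (t=0,i=5, bit3=0)
  nb .#.: next=#  (t=0,i=3, bit2=1)
  nb ..#: next=#  (t=0,i=10, bit1=1)
  nb ...: next=#  (t=0,i=8, bit0=1)
  bits 01100111 = 103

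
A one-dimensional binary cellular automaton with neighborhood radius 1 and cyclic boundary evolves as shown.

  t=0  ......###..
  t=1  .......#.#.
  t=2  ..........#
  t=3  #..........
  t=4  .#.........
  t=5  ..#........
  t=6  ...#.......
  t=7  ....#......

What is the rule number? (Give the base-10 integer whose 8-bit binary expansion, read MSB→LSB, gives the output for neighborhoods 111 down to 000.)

  ### -> #   bit 7 = 1  t=0,i=7
  ##. -> .   bit 6 = 0  t=0,i=8
  #.# -> .   bit 5 = 0  t=1,i=8
  #.. -> #   bit 4 = 1  t=0,i=9
  .## -> .   bit 3 = 0  t=0,i=6
  .#. -> .   bit 2 = 0  t=1,i=7
  ..# -> .   bit 1 = 0  t=0,i=5
  ... -> .   bit 0 = 0  t=0,i=0
  bits 10010000 = 144

144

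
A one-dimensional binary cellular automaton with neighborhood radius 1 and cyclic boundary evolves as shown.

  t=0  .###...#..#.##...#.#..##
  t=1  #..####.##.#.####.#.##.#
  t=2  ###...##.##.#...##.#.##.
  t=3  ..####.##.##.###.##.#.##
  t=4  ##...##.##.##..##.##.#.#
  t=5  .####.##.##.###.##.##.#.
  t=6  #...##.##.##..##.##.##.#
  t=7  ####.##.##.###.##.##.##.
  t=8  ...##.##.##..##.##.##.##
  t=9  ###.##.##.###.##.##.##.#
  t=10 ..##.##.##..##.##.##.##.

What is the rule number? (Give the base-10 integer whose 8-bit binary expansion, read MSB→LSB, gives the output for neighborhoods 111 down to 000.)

115

  nb ###: next=.  (t=0,i=2, bit7=0)
  nb ##.: next=#  (t=0,i=3, bit6=1)
  nb #.#: next=#  (t=0,i=0, bit5=1)
  nb #..: next=#  (t=0,i=4, bit4=1)
  nb .##: next=.  (t=0,i=1, bit3=0)
  nb .#.: next=.  (t=0,i=7, bit2=0)
  nb ..#: next=#  (t=0,i=6, bit1=1)
  nb ...: next=#  (t=0,i=5, bit0=1)
  bits 01110011 = 115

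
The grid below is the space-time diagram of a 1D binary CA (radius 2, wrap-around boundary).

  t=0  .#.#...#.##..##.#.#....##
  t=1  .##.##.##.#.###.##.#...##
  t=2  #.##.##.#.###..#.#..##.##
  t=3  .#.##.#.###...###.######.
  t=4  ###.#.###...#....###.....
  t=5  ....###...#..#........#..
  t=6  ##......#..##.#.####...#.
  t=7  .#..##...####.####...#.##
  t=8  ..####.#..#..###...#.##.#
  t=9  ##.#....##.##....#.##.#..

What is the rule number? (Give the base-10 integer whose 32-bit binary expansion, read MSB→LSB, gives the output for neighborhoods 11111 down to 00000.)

  nb #####: next=.  (t=3,i=20, bit31=0)
  nb ####.: next=.  (t=3,i=22, bit30=0)
  nb ###.#: next=.  (t=1,i=14, bit29=0)
  nb ###..: next=.  (t=2,i=12, bit28=0)
  nb ##.##: next=#  (t=1,i=0, bit27=1)
  nb ##.#.: next=.  (t=0,i=0, bit26=0)
  nb ##..#: next=.  (t=0,i=11, bit25=0)
  nb ##...: next=.  (t=3,i=11, bit24=0)
  nb #.###: next=#  (t=1,i=12, bit23=1)
  nb #.##.: next=.  (t=0,i=9, bit22=0)
  nb #.#.#: next=#  (t=0,i=1, bit21=1)
  nb #.#..: next=.  (t=0,i=3, bit20=0)
  nb #..##: next=#  (t=0,i=12, bit19=1)
  nb #..#.: next=#  (t=2,i=14, bit18=1)
  nb #...#: next=#  (t=0,i=5, bit17=1)
  nb #....: next=.  (t=0,i=20, bit16=0)
  nb .####: next=#  (t=3,i=19, bit15=1)
  nb .###.: next=.  (t=1,i=13, bit14=0)
  nb .##.#: next=#  (t=0,i=14, bit13=1)
  nb .##..: next=#  (t=0,i=10, bit12=1)
  nb .#.##: next=#  (t=0,i=8, bit11=1)
  nb .#.#.: next=#  (t=0,i=2, bit10=1)
  nb .#..#: next=#  (t=2,i=18, bit9=1)
  nb .#...: next=#  (t=0,i=4, bit8=1)
  nb ..###: next=.  (t=3,i=14, bit7=0)
  nb ..##.: next=#  (t=0,i=13, bit6=1)
  nb ..#.#: next=#  (t=0,i=7, bit5=1)
  nb ..#..: next=.  (t=4,i=12, bit4=0)
  nb ...##: next=.  (t=0,i=22, bit3=0)
  nb ...#.: next=.  (t=0,i=6, bit2=0)
  nb ....#: next=.  (t=0,i=21, bit1=0)
  nb .....: next=#  (t=4,i=22, bit0=1)
  bits 00001000101011101011111101100001 = 145669985

145669985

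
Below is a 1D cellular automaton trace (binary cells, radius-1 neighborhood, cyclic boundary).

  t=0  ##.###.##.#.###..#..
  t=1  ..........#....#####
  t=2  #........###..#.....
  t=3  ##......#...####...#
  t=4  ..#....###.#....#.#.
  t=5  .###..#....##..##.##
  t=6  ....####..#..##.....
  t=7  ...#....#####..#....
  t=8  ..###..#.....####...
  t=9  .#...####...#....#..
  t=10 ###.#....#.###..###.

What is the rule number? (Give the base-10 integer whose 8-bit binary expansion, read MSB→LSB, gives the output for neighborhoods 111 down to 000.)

22

  ###|.  b7=0 t=0,i=4
  ##.|.  b6=0 t=0,i=1
  #.#|.  b5=0 t=0,i=2
  #..|#  b4=1 t=0,i=15
  .##|.  b3=0 t=0,i=0
  .#.|#  b2=1 t=0,i=10
  ..#|#  b1=1 t=0,i=16
  ...|.  b0=0 t=1,i=1
  bits 00010110 = 22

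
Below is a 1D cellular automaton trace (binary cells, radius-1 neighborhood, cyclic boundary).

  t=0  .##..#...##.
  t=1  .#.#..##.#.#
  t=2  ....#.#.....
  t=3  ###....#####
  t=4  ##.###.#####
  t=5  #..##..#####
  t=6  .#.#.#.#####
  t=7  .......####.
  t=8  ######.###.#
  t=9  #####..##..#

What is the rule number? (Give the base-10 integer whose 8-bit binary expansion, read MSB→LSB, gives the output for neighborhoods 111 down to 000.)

  nb ###: next=#  (t=3,i=0, bit7=1)
  nb ##.: next=.  (t=0,i=2, bit6=0)
  nb #.#: next=.  (t=1,i=0, bit5=0)
  nb #..: next=#  (t=0,i=3, bit4=1)
  nb .##: next=#  (t=0,i=1, bit3=1)
  nb .#.: next=.  (t=0,i=5, bit2=0)
  nb ..#: next=.  (t=0,i=0, bit1=0)
  nb ...: next=#  (t=0,i=7, bit0=1)
  bits 10011001 = 153

153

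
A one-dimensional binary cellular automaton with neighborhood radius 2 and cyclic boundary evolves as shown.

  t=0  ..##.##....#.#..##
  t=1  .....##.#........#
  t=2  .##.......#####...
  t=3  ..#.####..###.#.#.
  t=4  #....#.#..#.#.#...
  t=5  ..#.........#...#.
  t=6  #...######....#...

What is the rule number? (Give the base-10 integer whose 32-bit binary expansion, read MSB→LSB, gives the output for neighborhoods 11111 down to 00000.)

2959315073

  [31] ##### => #  t=2,i=12
  [30] ####. => .  t=2,i=13
  [29] ###.# => #  t=3,i=12
  [28] ###.. => #  t=2,i=14
  [27] ##.## => .  t=0,i=4
  [26] ##.#. => .  t=1,i=7
  [25] ##..# => .  t=0,i=0
  [24] ##... => .  t=0,i=7
  [23] #.### => .  t=3,i=4
  [22] #.##. => #  t=0,i=5
  [21] #.#.# => #  t=3,i=14
  [20] #.#.. => .  t=0,i=13
  [19] #..## => .  t=0,i=1
  [18] #..#. => .  t=4,i=9
  [17] #...# => #  t=3,i=0
  [16] #.... => #  t=0,i=8
  [15] .#### => #  t=2,i=11
  [14] .###. => .  t=3,i=11
  [13] .##.# => .  t=0,i=3
  [12] .##.. => #  t=0,i=6
  [11] .#.## => .  t=3,i=3
  [10] .#.#. => .  t=0,i=12
  [9] .#..# => .  t=0,i=14
  [8] .#... => .  t=1,i=0
  [7] ..### => #  t=2,i=10
  [6] ..##. => .  t=0,i=2
  [5] ..#.# => .  t=0,i=11
  [4] ..#.. => .  t=1,i=17
  [3] ...## => .  t=1,i=4
  [2] ...#. => .  t=0,i=10
  [1] ....# => .  t=0,i=9
  [0] ..... => #  t=1,i=2
  bits 10110000011000111001000010000001 = 2959315073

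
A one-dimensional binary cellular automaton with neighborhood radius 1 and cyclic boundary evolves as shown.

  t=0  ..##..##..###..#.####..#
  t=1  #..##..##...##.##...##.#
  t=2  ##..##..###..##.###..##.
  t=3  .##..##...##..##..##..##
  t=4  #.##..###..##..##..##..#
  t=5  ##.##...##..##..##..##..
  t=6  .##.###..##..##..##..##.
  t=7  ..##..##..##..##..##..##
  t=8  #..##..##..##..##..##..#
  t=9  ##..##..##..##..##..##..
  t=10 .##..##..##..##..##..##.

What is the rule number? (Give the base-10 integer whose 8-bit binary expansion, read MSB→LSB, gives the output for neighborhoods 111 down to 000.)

  [7] ### => .  t=0,i=11
  [6] ##. => #  t=0,i=3
  [5] #.# => #  t=0,i=16
  [4] #.. => #  t=0,i=0
  [3] .## => .  t=0,i=2
  [2] .#. => #  t=0,i=15
  [1] ..# => .  t=0,i=1
  [0] ... => #  t=1,i=10
  bits 01110101 = 117

117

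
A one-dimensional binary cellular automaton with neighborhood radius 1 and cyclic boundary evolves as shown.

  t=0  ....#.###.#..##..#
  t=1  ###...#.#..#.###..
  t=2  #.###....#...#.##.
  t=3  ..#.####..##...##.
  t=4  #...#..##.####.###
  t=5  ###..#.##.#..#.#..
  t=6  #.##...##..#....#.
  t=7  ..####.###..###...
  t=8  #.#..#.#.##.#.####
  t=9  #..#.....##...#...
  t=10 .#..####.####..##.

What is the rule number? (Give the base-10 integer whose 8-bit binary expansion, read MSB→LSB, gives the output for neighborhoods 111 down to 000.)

  ### -> .   bit 7 = 0  t=0,i=7
  ##. -> #   bit 6 = 1  t=0,i=8
  #.# -> .   bit 5 = 0  t=0,i=5
  #.. -> #   bit 4 = 1  t=0,i=0
  .## -> #   bit 3 = 1  t=0,i=6
  .#. -> .   bit 2 = 0  t=0,i=4
  ..# -> .   bit 1 = 0  t=0,i=3
  ... -> #   bit 0 = 1  t=0,i=1
  bits 01011001 = 89

89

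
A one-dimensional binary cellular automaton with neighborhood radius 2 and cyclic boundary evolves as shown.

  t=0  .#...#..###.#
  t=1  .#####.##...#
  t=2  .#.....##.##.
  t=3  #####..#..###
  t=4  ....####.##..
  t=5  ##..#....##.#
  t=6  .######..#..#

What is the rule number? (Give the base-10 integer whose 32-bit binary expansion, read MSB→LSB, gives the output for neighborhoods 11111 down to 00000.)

318706133

  ##### -> .   bit 31 = 0  t=1,i=3
  ####. -> .   bit 30 = 0  t=1,i=4
  ###.# -> .   bit 29 = 0  t=0,i=10
  ###.. -> #   bit 28 = 1  t=3,i=4
  ##.## -> .   bit 27 = 0  t=1,i=6
  ##.#. -> .   bit 26 = 0  t=0,i=11
  ##..# -> #   bit 25 = 1  t=2,i=12
  ##... -> .   bit 24 = 0  t=1,i=9
  #.### -> #   bit 23 = 1  t=1,i=1
  #.##. -> #   bit 22 = 1  t=1,i=7
  #.#.# -> #   bit 21 = 1  t=0,i=12
  #.#.. -> #   bit 20 = 1  t=0,i=1
  #..## -> #   bit 19 = 1  t=0,i=7
  #..#. -> #   bit 18 = 1  t=2,i=0
  #...# -> #   bit 17 = 1  t=0,i=3
  #.... -> #   bit 16 = 1  t=2,i=3
  .#### -> .   bit 15 = 0  t=1,i=2
  .###. -> .   bit 14 = 0  t=0,i=9
  .##.# -> .   bit 13 = 0  t=2,i=8
  .##.. -> #   bit 12 = 1  t=1,i=8
  .#.## -> .   bit 11 = 0  t=1,i=0
  .#.#. -> .   bit 10 = 0  t=0,i=0
  .#..# -> .   bit 9 = 0  t=0,i=6
  .#... -> #   bit 8 = 1  t=0,i=2
  ..### -> #   bit 7 = 1  t=0,i=8
  ..##. -> #   bit 6 = 1  t=2,i=7
  ..#.# -> .   bit 5 = 0  t=1,i=12
  ..#.. -> #   bit 4 = 1  t=0,i=5
  ...## -> .   bit 3 = 0  t=2,i=6
  ...#. -> #   bit 2 = 1  t=0,i=4
  ....# -> .   bit 1 = 0  t=2,i=5
  ..... -> #   bit 0 = 1  t=2,i=4
  bits 00010010111111110001000111010101 = 318706133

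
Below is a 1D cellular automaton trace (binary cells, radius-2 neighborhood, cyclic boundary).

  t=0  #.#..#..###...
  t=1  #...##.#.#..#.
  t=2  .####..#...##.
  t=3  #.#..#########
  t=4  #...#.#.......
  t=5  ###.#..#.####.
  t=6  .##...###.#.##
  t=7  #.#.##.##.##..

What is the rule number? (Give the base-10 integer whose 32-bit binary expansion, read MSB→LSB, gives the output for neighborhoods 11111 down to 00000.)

  [31] ##### => .  t=3,i=7
  [30] ####. => .  t=2,i=3
  [29] ###.# => #  t=3,i=0
  [28] ###.. => .  t=0,i=10
  [27] ##.## => #  t=5,i=13
  [26] ##.#. => .  t=1,i=6
  [25] ##..# => #  t=2,i=5
  [24] ##... => .  t=0,i=11
  [23] #.### => .  t=5,i=0
  [22] #.##. => .  t=6,i=1
  [21] #.#.# => #  t=1,i=7
  [20] #.#.. => .  t=0,i=2
  [19] #..## => #  t=0,i=7
  [18] #..#. => #  t=0,i=4
  [17] #...# => #  t=0,i=12
  [16] #.... => .  t=4,i=8
  [15] .#### => #  t=2,i=2
  [14] .###. => #  t=0,i=9
  [13] .##.# => .  t=1,i=5
  [12] .##.. => #  t=2,i=12
  [11] .#.## => #  t=5,i=8
  [10] .#.#. => .  t=0,i=1
  [9] .#..# => .  t=0,i=3
  [8] .#... => #  t=1,i=1
  [7] ..### => .  t=0,i=8
  [6] ..##. => #  t=1,i=4
  [5] ..#.# => #  t=0,i=0
  [4] ..#.. => #  t=0,i=5
  [3] ...## => #  t=1,i=3
  [2] ...#. => .  t=0,i=13
  [1] ....# => #  t=4,i=12
  [0] ..... => #  t=4,i=9
  bits 00101010001011101101100101111011 = 707713403

707713403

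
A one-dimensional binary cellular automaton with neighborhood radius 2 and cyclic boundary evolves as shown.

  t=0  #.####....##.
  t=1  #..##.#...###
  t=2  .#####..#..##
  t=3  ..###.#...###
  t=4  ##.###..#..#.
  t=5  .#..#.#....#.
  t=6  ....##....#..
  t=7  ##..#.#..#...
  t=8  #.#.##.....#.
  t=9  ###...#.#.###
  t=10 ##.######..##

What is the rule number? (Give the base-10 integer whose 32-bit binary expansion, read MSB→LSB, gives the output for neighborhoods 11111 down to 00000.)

  ##### -> #   bit 31 = 1  t=2,i=3
  ####. -> #   bit 30 = 1  t=0,i=4
  ###.# -> #   bit 29 = 1  t=3,i=4
  ###.. -> .   bit 28 = 0  t=0,i=5
  ##.## -> .   bit 27 = 0  t=2,i=0
  ##.#. -> #   bit 26 = 1  t=0,i=12
  ##..# -> #   bit 25 = 1  t=1,i=1
  ##... -> #   bit 24 = 1  t=0,i=6
  #.### -> .   bit 23 = 0  t=0,i=2
  #.##. -> .   bit 22 = 0  t=4,i=0
  #.#.# -> #   bit 21 = 1  t=0,i=0
  #.#.. -> .   bit 20 = 0  t=1,i=6
  #..## -> #   bit 19 = 1  t=1,i=2
  #..#. -> .   bit 18 = 0  t=2,i=7
  #...# -> #   bit 17 = 1  t=1,i=8
  #.... -> .   bit 16 = 0  t=0,i=7
  .#### -> #   bit 15 = 1  t=0,i=3
  .###. -> #   bit 14 = 1  t=3,i=3
  .##.# -> #   bit 13 = 1  t=0,i=11
  .##.. -> .   bit 12 = 0  t=6,i=5
  .#.## -> .   bit 11 = 0  t=0,i=1
  .#.#. -> #   bit 10 = 1  t=5,i=5
  .#..# -> .   bit 9 = 0  t=2,i=9
  .#... -> .   bit 8 = 0  t=1,i=7
  ..### -> .   bit 7 = 0  t=1,i=10
  ..##. -> #   bit 6 = 1  t=0,i=10
  ..#.# -> #   bit 5 = 1  t=4,i=11
  ..#.. -> .   bit 4 = 0  t=2,i=8
  ...## -> .   bit 3 = 0  t=0,i=9
  ...#. -> #   bit 2 = 1  t=5,i=10
  ....# -> .   bit 1 = 0  t=0,i=8
  ..... -> #   bit 0 = 1  t=6,i=0
  bits 11100111001010101110010001100101 = 3878347877

3878347877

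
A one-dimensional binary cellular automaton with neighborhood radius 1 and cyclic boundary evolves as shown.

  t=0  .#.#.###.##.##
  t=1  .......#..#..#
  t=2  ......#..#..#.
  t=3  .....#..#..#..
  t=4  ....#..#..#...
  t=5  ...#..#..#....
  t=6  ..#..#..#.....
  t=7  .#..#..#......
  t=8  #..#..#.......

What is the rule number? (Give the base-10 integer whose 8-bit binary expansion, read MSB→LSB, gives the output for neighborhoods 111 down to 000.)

  ###|.  b7=0 t=0,i=6
  ##.|#  b6=1 t=0,i=7
  #.#|.  b5=0 t=0,i=0
  #..|.  b4=0 t=1,i=0
  .##|.  b3=0 t=0,i=5
  .#.|.  b2=0 t=0,i=1
  ..#|#  b1=1 t=1,i=6
  ...|.  b0=0 t=1,i=1
  bits 01000010 = 66

66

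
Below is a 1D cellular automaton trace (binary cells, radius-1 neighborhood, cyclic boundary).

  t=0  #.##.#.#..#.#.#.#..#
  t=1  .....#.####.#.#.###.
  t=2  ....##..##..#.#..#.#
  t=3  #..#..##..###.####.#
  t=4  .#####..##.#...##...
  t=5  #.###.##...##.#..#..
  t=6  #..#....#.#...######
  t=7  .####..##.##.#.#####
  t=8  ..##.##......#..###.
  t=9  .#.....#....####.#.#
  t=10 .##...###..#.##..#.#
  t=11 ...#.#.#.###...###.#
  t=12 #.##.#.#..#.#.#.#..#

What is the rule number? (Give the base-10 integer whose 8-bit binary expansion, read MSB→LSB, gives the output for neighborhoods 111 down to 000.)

150

  [7] ### => #  t=1,i=8
  [6] ##. => .  t=0,i=0
  [5] #.# => .  t=0,i=1
  [4] #.. => #  t=0,i=8
  [3] .## => .  t=0,i=2
  [2] .#. => #  t=0,i=5
  [1] ..# => #  t=0,i=9
  [0] ... => .  t=1,i=0
  bits 10010110 = 150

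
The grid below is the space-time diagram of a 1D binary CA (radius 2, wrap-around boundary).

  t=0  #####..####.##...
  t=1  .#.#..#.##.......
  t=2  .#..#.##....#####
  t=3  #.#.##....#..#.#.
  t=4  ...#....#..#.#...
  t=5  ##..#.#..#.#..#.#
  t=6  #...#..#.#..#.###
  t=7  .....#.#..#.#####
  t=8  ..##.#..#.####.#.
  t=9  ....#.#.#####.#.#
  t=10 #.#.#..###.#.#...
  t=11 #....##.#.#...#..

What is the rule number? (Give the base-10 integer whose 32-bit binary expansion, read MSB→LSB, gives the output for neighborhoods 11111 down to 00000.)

  [31] ##### => .  t=0,i=2
  [30] ####. => #  t=0,i=3
  [29] ###.# => .  t=0,i=10
  [28] ###.. => .  t=0,i=4
  [27] ##.## => .  t=0,i=11
  [26] ##.#. => #  t=2,i=0
  [25] ##..# => .  t=0,i=5
  [24] ##... => .  t=0,i=14
  [23] #.### => #  t=5,i=16
  [22] #.##. => .  t=0,i=12
  [21] #.#.# => .  t=3,i=0
  [20] #.#.. => .  t=1,i=3
  [19] #..## => #  t=0,i=6
  [18] #..#. => .  t=1,i=5
  [17] #...# => .  t=0,i=15
  [16] #.... => .  t=1,i=11
  [15] .#### => #  t=0,i=1
  [14] .###. => #  t=5,i=0
  [13] .##.# => .  t=8,i=3
  [12] .##.. => .  t=0,i=13
  [11] .#.## => #  t=1,i=7
  [10] .#.#. => .  t=1,i=2
  [9] .#..# => #  t=1,i=4
  [8] .#... => #  t=4,i=4
  [7] ..### => .  t=0,i=0
  [6] ..##. => .  t=8,i=2
  [5] ..#.# => #  t=1,i=1
  [4] ..#.. => .  t=3,i=10
  [3] ...## => .  t=0,i=16
  [2] ...#. => .  t=1,i=0
  [1] ....# => #  t=1,i=16
  [0] ..... => #  t=1,i=12
  bits 01000100100010001100101100100011 = 1149815587

1149815587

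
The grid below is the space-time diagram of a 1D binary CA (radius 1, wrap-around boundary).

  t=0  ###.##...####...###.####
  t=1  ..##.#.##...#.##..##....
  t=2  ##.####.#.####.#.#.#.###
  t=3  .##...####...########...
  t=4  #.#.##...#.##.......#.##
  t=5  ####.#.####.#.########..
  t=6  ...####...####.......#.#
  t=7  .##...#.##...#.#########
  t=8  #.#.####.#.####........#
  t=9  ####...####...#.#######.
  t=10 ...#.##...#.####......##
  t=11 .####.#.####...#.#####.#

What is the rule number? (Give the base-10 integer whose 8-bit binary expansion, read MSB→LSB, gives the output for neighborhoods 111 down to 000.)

  [7] ### => .  t=0,i=0
  [6] ##. => #  t=0,i=2
  [5] #.# => #  t=0,i=3
  [4] #.. => .  t=0,i=6
  [3] .## => .  t=0,i=4
  [2] .#. => #  t=1,i=5
  [1] ..# => #  t=0,i=8
  [0] ... => #  t=0,i=7
  bits 01100111 = 103

103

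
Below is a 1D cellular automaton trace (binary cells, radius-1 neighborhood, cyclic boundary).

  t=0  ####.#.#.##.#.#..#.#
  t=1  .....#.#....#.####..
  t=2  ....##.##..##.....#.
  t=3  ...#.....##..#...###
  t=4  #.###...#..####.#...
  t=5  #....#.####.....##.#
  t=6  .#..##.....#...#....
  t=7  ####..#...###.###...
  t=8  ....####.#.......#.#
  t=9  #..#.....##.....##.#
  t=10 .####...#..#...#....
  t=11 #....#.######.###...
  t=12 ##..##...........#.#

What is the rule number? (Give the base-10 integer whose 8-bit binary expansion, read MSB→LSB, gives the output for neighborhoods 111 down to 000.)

  ###|.  b7=0 t=0,i=0
  ##.|.  b6=0 t=0,i=3
  #.#|.  b5=0 t=0,i=4
  #..|#  b4=1 t=0,i=15
  .##|.  b3=0 t=0,i=9
  .#.|#  b2=1 t=0,i=5
  ..#|#  b1=1 t=0,i=16
  ...|.  b0=0 t=1,i=0
  bits 00010110 = 22

22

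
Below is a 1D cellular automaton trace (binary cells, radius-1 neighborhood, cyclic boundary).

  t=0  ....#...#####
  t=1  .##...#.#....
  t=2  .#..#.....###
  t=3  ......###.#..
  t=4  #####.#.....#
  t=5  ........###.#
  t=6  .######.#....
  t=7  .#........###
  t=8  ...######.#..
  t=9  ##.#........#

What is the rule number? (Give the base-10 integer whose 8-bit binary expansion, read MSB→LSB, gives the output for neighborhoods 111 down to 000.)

9

  [7] ### => .  t=0,i=9
  [6] ##. => .  t=0,i=12
  [5] #.# => .  t=1,i=7
  [4] #.. => .  t=0,i=0
  [3] .## => #  t=0,i=8
  [2] .#. => .  t=0,i=4
  [1] ..# => .  t=0,i=3
  [0] ... => #  t=0,i=1
  bits 00001001 = 9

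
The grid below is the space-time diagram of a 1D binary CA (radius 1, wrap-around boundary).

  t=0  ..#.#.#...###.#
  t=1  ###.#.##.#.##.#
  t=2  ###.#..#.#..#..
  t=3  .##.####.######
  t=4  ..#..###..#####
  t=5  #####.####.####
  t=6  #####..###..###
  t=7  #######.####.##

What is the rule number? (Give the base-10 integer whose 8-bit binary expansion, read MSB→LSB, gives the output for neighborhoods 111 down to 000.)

  [7] ### => #  t=0,i=11
  [6] ##. => #  t=0,i=12
  [5] #.# => .  t=0,i=3
  [4] #.. => #  t=0,i=0
  [3] .## => .  t=0,i=10
  [2] .#. => #  t=0,i=2
  [1] ..# => #  t=0,i=1
  [0] ... => .  t=0,i=8
  bits 11010110 = 214

214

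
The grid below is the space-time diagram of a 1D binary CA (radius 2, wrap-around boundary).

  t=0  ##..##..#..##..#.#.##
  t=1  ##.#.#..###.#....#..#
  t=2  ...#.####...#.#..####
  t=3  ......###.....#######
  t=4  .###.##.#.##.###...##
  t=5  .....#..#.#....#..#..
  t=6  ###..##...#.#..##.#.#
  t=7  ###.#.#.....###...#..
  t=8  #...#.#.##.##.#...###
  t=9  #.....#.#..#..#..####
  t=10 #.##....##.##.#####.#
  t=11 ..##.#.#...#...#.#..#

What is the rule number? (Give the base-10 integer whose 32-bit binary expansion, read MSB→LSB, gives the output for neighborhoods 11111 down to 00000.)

1350144665

  nb #####: next=.  (t=3,i=16, bit31=0)
  nb ####.: next=#  (t=0,i=0, bit30=1)
  nb ###.#: next=.  (t=1,i=1, bit29=0)
  nb ###..: next=#  (t=0,i=1, bit28=1)
  nb ##.##: next=.  (t=4,i=0, bit27=0)
  nb ##.#.: next=.  (t=1,i=2, bit26=0)
  nb ##..#: next=.  (t=0,i=2, bit25=0)
  nb ##...: next=.  (t=2,i=0, bit24=0)
  nb #.###: next=.  (t=0,i=19, bit23=0)
  nb #.##.: next=#  (t=4,i=5, bit22=1)
  nb #.#.#: next=#  (t=0,i=17, bit21=1)
  nb #.#..: next=#  (t=1,i=5, bit20=1)
  nb #..##: next=#  (t=0,i=3, bit19=1)
  nb #..#.: next=.  (t=0,i=7, bit18=0)
  nb #...#: next=.  (t=2,i=1, bit17=0)
  nb #....: next=#  (t=1,i=14, bit16=1)
  nb .####: next=#  (t=0,i=20, bit15=1)
  nb .###.: next=.  (t=1,i=0, bit14=0)
  nb .##.#: next=.  (t=4,i=6, bit13=0)
  nb .##..: next=#  (t=0,i=5, bit12=1)
  nb .#.##: next=.  (t=0,i=18, bit11=0)
  nb .#.#.: next=.  (t=0,i=16, bit10=0)
  nb .#..#: next=#  (t=0,i=9, bit9=1)
  nb .#...: next=.  (t=1,i=13, bit8=0)
  nb ..###: next=#  (t=1,i=8, bit7=1)
  nb ..##.: next=.  (t=0,i=4, bit6=0)
  nb ..#.#: next=.  (t=0,i=15, bit5=0)
  nb ..#..: next=#  (t=0,i=8, bit4=1)
  nb ...##: next=#  (t=3,i=5, bit3=1)
  nb ...#.: next=.  (t=1,i=16, bit2=0)
  nb ....#: next=.  (t=1,i=15, bit1=0)
  nb .....: next=#  (t=3,i=2, bit0=1)
  bits 01010000011110011001001010011001 = 1350144665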